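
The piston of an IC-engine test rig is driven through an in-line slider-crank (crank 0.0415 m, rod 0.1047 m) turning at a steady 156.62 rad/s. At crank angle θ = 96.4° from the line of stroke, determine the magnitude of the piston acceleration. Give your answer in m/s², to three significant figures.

ω = 156.6 rad/s
x(θ) = r cosθ + √(L² − r² sin²θ); with ω constant, a = ω²·d²x/dθ².
d²x/dθ² = −r cosθ − r²(cos2θ)/√u − r⁴ sin²2θ/(4u^{3/2}),  u = L² − r² sin²θ = 0.00926124 m².
Substituting r = 0.0415 m, L = 0.1047 m, θ = 96.4°: d²x/dθ² = +0.022037 m.
a = ω²·d²x/dθ² = (156.6)²·(+0.022037) = +540.55 m/s²;  |a| = 540.55 m/s².

541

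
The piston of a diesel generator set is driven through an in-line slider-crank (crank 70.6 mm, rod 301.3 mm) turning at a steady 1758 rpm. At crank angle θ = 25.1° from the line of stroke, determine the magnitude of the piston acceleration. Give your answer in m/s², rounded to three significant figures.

2530

ω = 2π·1758/60 = 184.1 rad/s
x(θ) = r cosθ + √(L² − r² sin²θ); with ω constant, a = ω²·d²x/dθ².
d²x/dθ² = −r cosθ − r²(cos2θ)/√u − r⁴ sin²2θ/(4u^{3/2}),  u = L² − r² sin²θ = 0.0898848 m².
Substituting r = 0.0706 m, L = 0.3013 m, θ = 25.1°: d²x/dθ² = -0.074711 m.
a = ω²·d²x/dθ² = (184.1)²·(-0.074711) = -2532.1 m/s²;  |a| = 2532.1 m/s².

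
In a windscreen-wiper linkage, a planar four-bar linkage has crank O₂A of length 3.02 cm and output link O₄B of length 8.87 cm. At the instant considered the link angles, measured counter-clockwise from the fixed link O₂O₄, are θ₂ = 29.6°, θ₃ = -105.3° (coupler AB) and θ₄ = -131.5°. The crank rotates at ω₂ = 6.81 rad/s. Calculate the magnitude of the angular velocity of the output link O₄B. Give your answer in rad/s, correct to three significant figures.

3.72

ω₂ = 6.81 rad/s
Differentiating the loop-closure r₂e^{iθ₂}+r₃e^{iθ₃}=r₁+r₄e^{iθ₄} gives r₂ω₂e^{iθ₂}+r₃ω₃e^{iθ₃}=r₄ω₄e^{iθ₄}.
Eliminating the other unknown: ω₄ = r₂ω₂ sin(θ₂−θ₃) / [r₄ sin(θ₄−θ₃)].
Numerator sine = +0.70834; denominator sine = -0.44151.
Result = 0.0302·6.81·(+0.70834) / (0.0887·(-0.44151)) = -3.7199 rad/s; magnitude 3.7199 rad/s.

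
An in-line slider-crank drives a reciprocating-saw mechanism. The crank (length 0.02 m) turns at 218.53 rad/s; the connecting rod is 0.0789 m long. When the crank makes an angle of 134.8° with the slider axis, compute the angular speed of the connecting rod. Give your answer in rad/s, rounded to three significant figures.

39.7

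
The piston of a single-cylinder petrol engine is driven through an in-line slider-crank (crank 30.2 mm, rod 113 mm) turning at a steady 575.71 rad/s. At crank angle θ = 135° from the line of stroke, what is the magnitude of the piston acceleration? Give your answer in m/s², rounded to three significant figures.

ω = 575.7 rad/s
x(θ) = r cosθ + √(L² − r² sin²θ); with ω constant, a = ω²·d²x/dθ².
d²x/dθ² = −r cosθ − r²(cos2θ)/√u − r⁴ sin²2θ/(4u^{3/2}),  u = L² − r² sin²θ = 0.012313 m².
Substituting r = 0.0302 m, L = 0.113 m, θ = 135°: d²x/dθ² = +0.021202 m.
a = ω²·d²x/dθ² = (575.7)²·(+0.021202) = +7027.4 m/s²;  |a| = 7027.4 m/s².

7030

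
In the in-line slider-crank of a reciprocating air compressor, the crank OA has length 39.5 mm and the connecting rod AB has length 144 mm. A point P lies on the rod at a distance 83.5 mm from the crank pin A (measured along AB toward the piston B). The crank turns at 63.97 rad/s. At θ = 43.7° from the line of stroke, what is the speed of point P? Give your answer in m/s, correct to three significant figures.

ω = 63.97 rad/s.  Crank-pin speed |V_A| = rω = 2.5268 m/s, perpendicular to OA.
Rod angle: sinφ = −(r/L) sinθ ⇒ φ = -10.924°; ω_rod = −rω cosθ/√(L²−r²sin²θ) = -12.92 rad/s.
V_P = V_A + ω_rod × AP, with AP = 0.0835 m along the rod.
Components: V_Px = −rω sinθ − a·ω_rod·sinφ = -1.9502 m/s;  V_Py = rω cosθ + a·ω_rod·cosφ = +0.76751 m/s.
|V_P| = √(V_Px² + V_Py²) = 2.0958 m/s.

2.10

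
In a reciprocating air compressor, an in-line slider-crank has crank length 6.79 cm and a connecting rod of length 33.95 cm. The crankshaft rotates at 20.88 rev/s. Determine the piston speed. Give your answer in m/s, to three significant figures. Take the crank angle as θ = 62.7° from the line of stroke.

ω = 2π·20.9 = 131.2 rad/s
For an in-line slider-crank, x = r cosθ + √(L² − r² sin²θ), so v = −rω sinθ·[1 + r cosθ/√(L² − r² sin²θ)].
With r = 0.0679 m, L = 0.3395 m, θ = 62.7°: √(L² − r² sin²θ) = 0.3341 m.
v = −0.0679·131.2·0.88862·[1 + 0.0679·0.45865/0.3341] = -8.6537 m/s.
|v| = 8.6537 m/s.

8.65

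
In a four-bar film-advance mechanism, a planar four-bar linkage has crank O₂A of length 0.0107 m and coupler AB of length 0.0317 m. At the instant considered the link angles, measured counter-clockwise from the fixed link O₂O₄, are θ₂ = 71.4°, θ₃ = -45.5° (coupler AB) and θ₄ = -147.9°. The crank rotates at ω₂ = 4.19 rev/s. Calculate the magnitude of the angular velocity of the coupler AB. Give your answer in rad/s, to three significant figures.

5.76

ω₂ = 26.33 rad/s (from 4.19 rev/s).
Differentiating the loop-closure r₂e^{iθ₂}+r₃e^{iθ₃}=r₁+r₄e^{iθ₄} gives r₂ω₂e^{iθ₂}+r₃ω₃e^{iθ₃}=r₄ω₄e^{iθ₄}.
Eliminating the other unknown: ω₃ = r₂ω₂ sin(θ₄−θ₂) / [r₃ sin(θ₃−θ₄)].
Numerator sine = +0.63338; denominator sine = +0.97667.
Result = 0.0107·26.33·(+0.63338) / (0.0317·(+0.97667)) = +5.7628 rad/s; magnitude 5.7628 rad/s.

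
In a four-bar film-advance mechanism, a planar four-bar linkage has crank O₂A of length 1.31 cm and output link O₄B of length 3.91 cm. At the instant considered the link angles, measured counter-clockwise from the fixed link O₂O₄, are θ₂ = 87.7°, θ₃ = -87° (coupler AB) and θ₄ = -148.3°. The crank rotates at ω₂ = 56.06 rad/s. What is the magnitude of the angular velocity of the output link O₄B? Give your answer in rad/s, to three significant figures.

ω₂ = 56.06 rad/s
Differentiating the loop-closure r₂e^{iθ₂}+r₃e^{iθ₃}=r₁+r₄e^{iθ₄} gives r₂ω₂e^{iθ₂}+r₃ω₃e^{iθ₃}=r₄ω₄e^{iθ₄}.
Eliminating the other unknown: ω₄ = r₂ω₂ sin(θ₂−θ₃) / [r₄ sin(θ₄−θ₃)].
Numerator sine = +0.09237; denominator sine = -0.87715.
Result = 0.0131·56.06·(+0.09237) / (0.0391·(-0.87715)) = -1.9779 rad/s; magnitude 1.9779 rad/s.

1.98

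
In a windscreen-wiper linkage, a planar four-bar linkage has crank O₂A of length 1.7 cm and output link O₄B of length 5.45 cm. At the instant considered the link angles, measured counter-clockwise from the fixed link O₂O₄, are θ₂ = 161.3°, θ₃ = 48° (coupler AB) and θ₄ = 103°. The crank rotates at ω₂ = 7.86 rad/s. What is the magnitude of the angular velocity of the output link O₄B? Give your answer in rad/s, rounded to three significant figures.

2.75

ω₂ = 7.86 rad/s
Differentiating the loop-closure r₂e^{iθ₂}+r₃e^{iθ₃}=r₁+r₄e^{iθ₄} gives r₂ω₂e^{iθ₂}+r₃ω₃e^{iθ₃}=r₄ω₄e^{iθ₄}.
Eliminating the other unknown: ω₄ = r₂ω₂ sin(θ₂−θ₃) / [r₄ sin(θ₄−θ₃)].
Numerator sine = +0.91845; denominator sine = +0.81915.
Result = 0.017·7.86·(+0.91845) / (0.0545·(+0.81915)) = +2.7489 rad/s; magnitude 2.7489 rad/s.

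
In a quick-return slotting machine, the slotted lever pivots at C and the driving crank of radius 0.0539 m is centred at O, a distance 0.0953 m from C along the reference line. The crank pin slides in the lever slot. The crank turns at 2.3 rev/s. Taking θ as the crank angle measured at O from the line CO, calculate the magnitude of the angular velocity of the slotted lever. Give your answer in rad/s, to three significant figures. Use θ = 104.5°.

2.49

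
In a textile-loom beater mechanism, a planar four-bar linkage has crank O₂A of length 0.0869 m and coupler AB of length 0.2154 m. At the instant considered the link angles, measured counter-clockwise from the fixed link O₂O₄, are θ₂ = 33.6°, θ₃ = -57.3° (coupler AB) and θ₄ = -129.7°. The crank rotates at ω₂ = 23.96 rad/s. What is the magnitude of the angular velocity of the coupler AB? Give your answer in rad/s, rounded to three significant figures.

2.91

ω₂ = 23.96 rad/s
Differentiating the loop-closure r₂e^{iθ₂}+r₃e^{iθ₃}=r₁+r₄e^{iθ₄} gives r₂ω₂e^{iθ₂}+r₃ω₃e^{iθ₃}=r₄ω₄e^{iθ₄}.
Eliminating the other unknown: ω₃ = r₂ω₂ sin(θ₄−θ₂) / [r₃ sin(θ₃−θ₄)].
Numerator sine = -0.28736; denominator sine = +0.95319.
Result = 0.0869·23.96·(-0.28736) / (0.2154·(+0.95319)) = -2.9141 rad/s; magnitude 2.9141 rad/s.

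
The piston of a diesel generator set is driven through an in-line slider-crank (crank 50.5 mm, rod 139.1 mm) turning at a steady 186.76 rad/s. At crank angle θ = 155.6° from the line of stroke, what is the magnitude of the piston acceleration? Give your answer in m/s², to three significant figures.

1170

ω = 186.8 rad/s
x(θ) = r cosθ + √(L² − r² sin²θ); with ω constant, a = ω²·d²x/dθ².
d²x/dθ² = −r cosθ − r²(cos2θ)/√u − r⁴ sin²2θ/(4u^{3/2}),  u = L² − r² sin²θ = 0.0189136 m².
Substituting r = 0.0505 m, L = 0.1391 m, θ = 155.6°: d²x/dθ² = +0.033421 m.
a = ω²·d²x/dθ² = (186.8)²·(+0.033421) = +1165.7 m/s²;  |a| = 1165.7 m/s².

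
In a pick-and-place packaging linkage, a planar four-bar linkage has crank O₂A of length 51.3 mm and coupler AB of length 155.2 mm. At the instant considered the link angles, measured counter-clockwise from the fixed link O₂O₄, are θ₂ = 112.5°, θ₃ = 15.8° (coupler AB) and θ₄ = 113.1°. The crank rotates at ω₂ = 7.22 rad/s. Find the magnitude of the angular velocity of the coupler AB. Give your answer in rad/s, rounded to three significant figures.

ω₂ = 7.22 rad/s
Differentiating the loop-closure r₂e^{iθ₂}+r₃e^{iθ₃}=r₁+r₄e^{iθ₄} gives r₂ω₂e^{iθ₂}+r₃ω₃e^{iθ₃}=r₄ω₄e^{iθ₄}.
Eliminating the other unknown: ω₃ = r₂ω₂ sin(θ₄−θ₂) / [r₃ sin(θ₃−θ₄)].
Numerator sine = +0.01047; denominator sine = -0.99189.
Result = 0.0513·7.22·(+0.01047) / (0.1552·(-0.99189)) = -0.025195 rad/s; magnitude 0.025195 rad/s.

0.0252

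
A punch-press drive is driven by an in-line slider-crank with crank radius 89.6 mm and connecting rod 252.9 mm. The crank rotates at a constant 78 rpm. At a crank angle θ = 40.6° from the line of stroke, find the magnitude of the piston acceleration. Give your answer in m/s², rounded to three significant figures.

4.94

ω = 2π·78/60 = 8.168 rad/s
x(θ) = r cosθ + √(L² − r² sin²θ); with ω constant, a = ω²·d²x/dθ².
d²x/dθ² = −r cosθ − r²(cos2θ)/√u − r⁴ sin²2θ/(4u^{3/2}),  u = L² − r² sin²θ = 0.0605584 m².
Substituting r = 0.0896 m, L = 0.2529 m, θ = 40.6°: d²x/dθ² = -0.074078 m.
a = ω²·d²x/dθ² = (8.168)²·(-0.074078) = -4.9423 m/s²;  |a| = 4.9423 m/s².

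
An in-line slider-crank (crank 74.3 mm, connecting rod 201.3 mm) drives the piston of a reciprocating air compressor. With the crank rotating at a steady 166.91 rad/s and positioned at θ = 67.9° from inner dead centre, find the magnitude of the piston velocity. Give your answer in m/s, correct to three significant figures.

13.2

ω = 166.9 rad/s
For an in-line slider-crank, x = r cosθ + √(L² − r² sin²θ), so v = −rω sinθ·[1 + r cosθ/√(L² − r² sin²θ)].
With r = 0.0743 m, L = 0.2013 m, θ = 67.9°: √(L² − r² sin²θ) = 0.18916 m.
v = −0.0743·166.9·0.92653·[1 + 0.0743·0.37622/0.18916] = -13.188 m/s.
|v| = 13.188 m/s.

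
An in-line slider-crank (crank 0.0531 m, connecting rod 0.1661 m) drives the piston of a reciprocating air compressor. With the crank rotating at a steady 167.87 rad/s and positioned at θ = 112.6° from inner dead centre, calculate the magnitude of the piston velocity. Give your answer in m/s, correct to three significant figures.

ω = 167.9 rad/s
For an in-line slider-crank, x = r cosθ + √(L² − r² sin²θ), so v = −rω sinθ·[1 + r cosθ/√(L² − r² sin²θ)].
With r = 0.0531 m, L = 0.1661 m, θ = 112.6°: √(L² − r² sin²θ) = 0.1587 m.
v = −0.0531·167.9·0.92321·[1 + 0.0531·-0.38430/0.1587] = -7.1712 m/s.
|v| = 7.1712 m/s.

7.17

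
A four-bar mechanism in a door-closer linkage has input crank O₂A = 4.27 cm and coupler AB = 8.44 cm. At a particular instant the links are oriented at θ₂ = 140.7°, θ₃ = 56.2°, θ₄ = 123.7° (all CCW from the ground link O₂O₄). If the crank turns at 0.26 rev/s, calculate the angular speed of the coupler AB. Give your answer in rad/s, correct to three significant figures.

ω₂ = 1.634 rad/s (from 0.26 rev/s).
Differentiating the loop-closure r₂e^{iθ₂}+r₃e^{iθ₃}=r₁+r₄e^{iθ₄} gives r₂ω₂e^{iθ₂}+r₃ω₃e^{iθ₃}=r₄ω₄e^{iθ₄}.
Eliminating the other unknown: ω₃ = r₂ω₂ sin(θ₄−θ₂) / [r₃ sin(θ₃−θ₄)].
Numerator sine = -0.29237; denominator sine = -0.92388.
Result = 0.0427·1.634·(-0.29237) / (0.0844·(-0.92388)) = +0.26155 rad/s; magnitude 0.26155 rad/s.

0.262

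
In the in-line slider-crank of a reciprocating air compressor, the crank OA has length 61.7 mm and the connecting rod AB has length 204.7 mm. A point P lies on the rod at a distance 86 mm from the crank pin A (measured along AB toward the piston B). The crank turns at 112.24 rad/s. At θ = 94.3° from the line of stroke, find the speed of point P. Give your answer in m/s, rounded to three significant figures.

ω = 112.2 rad/s.  Crank-pin speed |V_A| = rω = 6.9252 m/s, perpendicular to OA.
Rod angle: sinφ = −(r/L) sinθ ⇒ φ = -17.492°; ω_rod = −rω cosθ/√(L²−r²sin²θ) = +2.6596 rad/s.
V_P = V_A + ω_rod × AP, with AP = 0.086 m along the rod.
Components: V_Px = −rω sinθ − a·ω_rod·sinφ = -6.837 m/s;  V_Py = rω cosθ + a·ω_rod·cosφ = -0.3011 m/s.
|V_P| = √(V_Px² + V_Py²) = 6.8436 m/s.

6.84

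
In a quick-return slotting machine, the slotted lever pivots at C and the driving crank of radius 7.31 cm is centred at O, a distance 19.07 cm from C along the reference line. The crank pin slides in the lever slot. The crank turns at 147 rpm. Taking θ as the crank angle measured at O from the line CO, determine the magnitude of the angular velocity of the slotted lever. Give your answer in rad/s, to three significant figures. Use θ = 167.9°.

8.83

ω = 15.39 rad/s (from 147 rpm).
Crank pin A relative to C: A = (d + r cosθ, r sinθ); lever angle φ = atan2(r sinθ, d + r cosθ).
Differentiating tanφ: φ̇ = rω(d cosθ + r)/(d² + r² + 2dr cosθ).
d² + r² + 2dr cosθ = |CA|² = 0.0144492 m²;  d cosθ + r = -0.11336 m.
|ω_lever| = |0.0731·15.39·-0.11336| / 0.0144492 = 8.8286 rad/s.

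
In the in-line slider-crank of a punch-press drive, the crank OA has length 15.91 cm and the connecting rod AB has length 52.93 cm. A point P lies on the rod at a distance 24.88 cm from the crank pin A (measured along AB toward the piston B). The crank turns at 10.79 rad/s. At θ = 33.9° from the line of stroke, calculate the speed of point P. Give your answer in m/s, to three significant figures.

1.31

ω = 10.79 rad/s.  Crank-pin speed |V_A| = rω = 1.7167 m/s, perpendicular to OA.
Rod angle: sinφ = −(r/L) sinθ ⇒ φ = -9.651°; ω_rod = −rω cosθ/√(L²−r²sin²θ) = -2.7306 rad/s.
V_P = V_A + ω_rod × AP, with AP = 0.2488 m along the rod.
Components: V_Px = −rω sinθ − a·ω_rod·sinφ = -1.0714 m/s;  V_Py = rω cosθ + a·ω_rod·cosφ = +0.7551 m/s.
|V_P| = √(V_Px² + V_Py²) = 1.3107 m/s.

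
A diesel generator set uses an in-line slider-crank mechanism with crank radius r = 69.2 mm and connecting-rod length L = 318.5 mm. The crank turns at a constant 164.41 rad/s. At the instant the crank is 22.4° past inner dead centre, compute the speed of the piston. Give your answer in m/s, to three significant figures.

ω = 164.4 rad/s
For an in-line slider-crank, x = r cosθ + √(L² − r² sin²θ), so v = −rω sinθ·[1 + r cosθ/√(L² − r² sin²θ)].
With r = 0.0692 m, L = 0.3185 m, θ = 22.4°: √(L² − r² sin²θ) = 0.31741 m.
v = −0.0692·164.4·0.38107·[1 + 0.0692·0.92455/0.31741] = -5.2094 m/s.
|v| = 5.2094 m/s.

5.21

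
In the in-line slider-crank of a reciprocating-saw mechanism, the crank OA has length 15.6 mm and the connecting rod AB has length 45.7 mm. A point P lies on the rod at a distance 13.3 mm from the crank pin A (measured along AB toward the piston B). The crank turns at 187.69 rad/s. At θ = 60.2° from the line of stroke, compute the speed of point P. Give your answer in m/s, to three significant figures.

2.86

ω = 187.7 rad/s.  Crank-pin speed |V_A| = rω = 2.928 m/s, perpendicular to OA.
Rod angle: sinφ = −(r/L) sinθ ⇒ φ = -17.231°; ω_rod = −rω cosθ/√(L²−r²sin²θ) = -33.337 rad/s.
V_P = V_A + ω_rod × AP, with AP = 0.0133 m along the rod.
Components: V_Px = −rω sinθ − a·ω_rod·sinφ = -2.6721 m/s;  V_Py = rω cosθ + a·ω_rod·cosφ = +1.0316 m/s.
|V_P| = √(V_Px² + V_Py²) = 2.8644 m/s.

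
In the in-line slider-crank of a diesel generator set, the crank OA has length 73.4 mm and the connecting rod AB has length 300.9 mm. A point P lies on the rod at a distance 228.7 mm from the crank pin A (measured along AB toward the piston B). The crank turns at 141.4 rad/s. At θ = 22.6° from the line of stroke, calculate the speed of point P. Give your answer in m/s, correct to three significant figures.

5.21

ω = 141.4 rad/s.  Crank-pin speed |V_A| = rω = 10.379 m/s, perpendicular to OA.
Rod angle: sinφ = −(r/L) sinθ ⇒ φ = -5.379°; ω_rod = −rω cosθ/√(L²−r²sin²θ) = -31.985 rad/s.
V_P = V_A + ω_rod × AP, with AP = 0.2287 m along the rod.
Components: V_Px = −rω sinθ − a·ω_rod·sinφ = -4.6742 m/s;  V_Py = rω cosθ + a·ω_rod·cosφ = +2.2991 m/s.
|V_P| = √(V_Px² + V_Py²) = 5.2091 m/s.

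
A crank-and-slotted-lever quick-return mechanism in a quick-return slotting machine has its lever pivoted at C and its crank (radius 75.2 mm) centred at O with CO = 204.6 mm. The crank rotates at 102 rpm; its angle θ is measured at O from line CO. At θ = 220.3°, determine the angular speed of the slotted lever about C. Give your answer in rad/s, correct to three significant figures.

ω = 10.68 rad/s (from 102 rpm).
Crank pin A relative to C: A = (d + r cosθ, r sinθ); lever angle φ = atan2(r sinθ, d + r cosθ).
Differentiating tanφ: φ̇ = rω(d cosθ + r)/(d² + r² + 2dr cosθ).
d² + r² + 2dr cosθ = |CA|² = 0.0240475 m²;  d cosθ + r = -0.080842 m.
|ω_lever| = |0.0752·10.68·-0.080842| / 0.0240475 = 2.7003 rad/s.

2.70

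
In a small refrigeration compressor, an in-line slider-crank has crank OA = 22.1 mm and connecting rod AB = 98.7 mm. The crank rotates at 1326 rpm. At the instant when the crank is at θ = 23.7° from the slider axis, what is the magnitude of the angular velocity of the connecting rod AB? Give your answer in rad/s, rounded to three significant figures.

28.6

ω = 138.9 rad/s (converted from 1326 rpm).
The rod makes angle φ with the slider axis where L sinφ = r sinθ; differentiating, L cosφ·φ̇ = r ω cosθ.
L cosφ = √(L² − r² sin²θ) = 0.098299 m.
|ω_rod| = r ω |cosθ| / √(L² − r² sin²θ) = 0.0221·138.9·0.91566/0.098299 = 28.586 rad/s.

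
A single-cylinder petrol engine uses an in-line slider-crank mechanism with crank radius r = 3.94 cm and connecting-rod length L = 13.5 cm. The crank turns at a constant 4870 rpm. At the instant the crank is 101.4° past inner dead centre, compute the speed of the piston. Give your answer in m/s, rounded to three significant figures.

ω = 2π·4870/60 = 510 rad/s
For an in-line slider-crank, x = r cosθ + √(L² − r² sin²θ), so v = −rω sinθ·[1 + r cosθ/√(L² − r² sin²θ)].
With r = 0.0394 m, L = 0.135 m, θ = 101.4°: √(L² − r² sin²θ) = 0.12936 m.
v = −0.0394·510·0.98027·[1 + 0.0394·-0.19766/0.12936] = -18.511 m/s.
|v| = 18.511 m/s.

18.5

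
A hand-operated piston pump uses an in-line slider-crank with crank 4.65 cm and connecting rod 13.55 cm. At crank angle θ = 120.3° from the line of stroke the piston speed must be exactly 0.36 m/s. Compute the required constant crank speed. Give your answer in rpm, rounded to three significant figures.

For an in-line slider-crank, |v_piston| = rω|sinθ|·[1 + r cosθ/√(L² − r² sin²θ)].
With r = 0.0465 m, L = 0.1355 m, θ = 120.3°: the bracketed kinematic factor |dx/dθ| = 0.03287 m.
ω = v/|dx/dθ| = 0.36/0.03287 = 10.952 rad/s.
N = 60ω/(2π) = 104.59 rpm.

105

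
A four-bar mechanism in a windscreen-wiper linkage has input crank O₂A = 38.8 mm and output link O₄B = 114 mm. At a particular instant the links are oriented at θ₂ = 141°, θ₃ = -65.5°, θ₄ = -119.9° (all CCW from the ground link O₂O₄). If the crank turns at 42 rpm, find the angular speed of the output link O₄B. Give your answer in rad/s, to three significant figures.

0.821

ω₂ = 4.398 rad/s (from 42 rpm).
Differentiating the loop-closure r₂e^{iθ₂}+r₃e^{iθ₃}=r₁+r₄e^{iθ₄} gives r₂ω₂e^{iθ₂}+r₃ω₃e^{iθ₃}=r₄ω₄e^{iθ₄}.
Eliminating the other unknown: ω₄ = r₂ω₂ sin(θ₂−θ₃) / [r₄ sin(θ₄−θ₃)].
Numerator sine = -0.44620; denominator sine = -0.81310.
Result = 0.0388·4.398·(-0.44620) / (0.114·(-0.81310)) = +0.82146 rad/s; magnitude 0.82146 rad/s.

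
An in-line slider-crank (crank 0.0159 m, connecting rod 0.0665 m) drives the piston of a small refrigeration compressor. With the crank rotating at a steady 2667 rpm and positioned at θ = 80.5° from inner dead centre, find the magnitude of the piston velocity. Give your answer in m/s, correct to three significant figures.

ω = 2π·2667/60 = 279.3 rad/s
For an in-line slider-crank, x = r cosθ + √(L² − r² sin²θ), so v = −rω sinθ·[1 + r cosθ/√(L² − r² sin²θ)].
With r = 0.0159 m, L = 0.0665 m, θ = 80.5°: √(L² − r² sin²θ) = 0.064625 m.
v = −0.0159·279.3·0.98629·[1 + 0.0159·0.16505/0.064625] = -4.5576 m/s.
|v| = 4.5576 m/s.

4.56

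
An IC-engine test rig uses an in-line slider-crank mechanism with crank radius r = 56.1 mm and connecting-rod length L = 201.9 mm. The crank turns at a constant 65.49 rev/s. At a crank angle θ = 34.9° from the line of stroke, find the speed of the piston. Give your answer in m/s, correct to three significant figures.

16.3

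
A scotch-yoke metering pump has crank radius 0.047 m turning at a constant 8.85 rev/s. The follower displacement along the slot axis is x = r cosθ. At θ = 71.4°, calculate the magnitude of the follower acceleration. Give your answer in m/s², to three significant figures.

46.4

ω = 55.61 rad/s (from 8.85 rev/s).
x = r cosθ ⇒ ẍ = −rω² cosθ (ω constant).
|a| = rω²|cosθ| = 0.047·(55.61)²·|cos 71.4°| = 46.353 m/s².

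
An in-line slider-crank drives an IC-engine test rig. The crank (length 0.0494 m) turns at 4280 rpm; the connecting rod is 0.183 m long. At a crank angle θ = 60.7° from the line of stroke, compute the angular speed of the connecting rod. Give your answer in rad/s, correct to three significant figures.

60.9

ω = 448.2 rad/s (converted from 4280 rpm).
The rod makes angle φ with the slider axis where L sinφ = r sinθ; differentiating, L cosφ·φ̇ = r ω cosθ.
L cosφ = √(L² − r² sin²θ) = 0.17786 m.
|ω_rod| = r ω |cosθ| / √(L² − r² sin²θ) = 0.0494·448.2·0.48938/0.17786 = 60.922 rad/s.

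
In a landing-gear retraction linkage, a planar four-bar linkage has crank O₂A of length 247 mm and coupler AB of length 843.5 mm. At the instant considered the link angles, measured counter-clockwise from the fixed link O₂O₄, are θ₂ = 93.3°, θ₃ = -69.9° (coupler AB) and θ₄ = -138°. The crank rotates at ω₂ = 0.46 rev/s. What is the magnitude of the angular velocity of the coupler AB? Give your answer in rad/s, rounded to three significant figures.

0.712

ω₂ = 2.89 rad/s (from 0.46 rev/s).
Differentiating the loop-closure r₂e^{iθ₂}+r₃e^{iθ₃}=r₁+r₄e^{iθ₄} gives r₂ω₂e^{iθ₂}+r₃ω₃e^{iθ₃}=r₄ω₄e^{iθ₄}.
Eliminating the other unknown: ω₃ = r₂ω₂ sin(θ₄−θ₂) / [r₃ sin(θ₃−θ₄)].
Numerator sine = +0.78043; denominator sine = +0.92784.
Result = 0.247·2.89·(+0.78043) / (0.8435·(+0.92784)) = +0.71189 rad/s; magnitude 0.71189 rad/s.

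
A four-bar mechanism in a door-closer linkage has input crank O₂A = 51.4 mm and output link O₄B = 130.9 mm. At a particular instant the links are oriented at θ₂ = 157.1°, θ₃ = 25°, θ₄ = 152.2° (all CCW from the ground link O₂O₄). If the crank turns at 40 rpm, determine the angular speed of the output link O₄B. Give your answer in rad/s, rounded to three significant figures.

1.53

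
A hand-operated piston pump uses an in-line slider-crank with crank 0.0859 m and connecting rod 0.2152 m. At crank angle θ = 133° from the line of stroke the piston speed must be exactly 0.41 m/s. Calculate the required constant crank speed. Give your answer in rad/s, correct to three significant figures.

9.12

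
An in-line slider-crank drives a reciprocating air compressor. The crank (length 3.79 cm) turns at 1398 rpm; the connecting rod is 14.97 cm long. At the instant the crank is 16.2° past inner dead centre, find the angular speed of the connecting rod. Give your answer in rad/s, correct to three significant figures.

ω = 146.4 rad/s (converted from 1398 rpm).
The rod makes angle φ with the slider axis where L sinφ = r sinθ; differentiating, L cosφ·φ̇ = r ω cosθ.
L cosφ = √(L² − r² sin²θ) = 0.14933 m.
|ω_rod| = r ω |cosθ| / √(L² − r² sin²θ) = 0.0379·146.4·0.96029/0.14933 = 35.682 rad/s.

35.7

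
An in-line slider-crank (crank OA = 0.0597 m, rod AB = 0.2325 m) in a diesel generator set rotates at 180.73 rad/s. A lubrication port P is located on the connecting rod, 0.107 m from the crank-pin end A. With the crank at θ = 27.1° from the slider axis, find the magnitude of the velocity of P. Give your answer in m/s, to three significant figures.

7.51

ω = 180.7 rad/s.  Crank-pin speed |V_A| = rω = 10.79 m/s, perpendicular to OA.
Rod angle: sinφ = −(r/L) sinθ ⇒ φ = -6.717°; ω_rod = −rω cosθ/√(L²−r²sin²θ) = -41.597 rad/s.
V_P = V_A + ω_rod × AP, with AP = 0.107 m along the rod.
Components: V_Px = −rω sinθ − a·ω_rod·sinφ = -5.4358 m/s;  V_Py = rω cosθ + a·ω_rod·cosφ = +5.1846 m/s.
|V_P| = √(V_Px² + V_Py²) = 7.5119 m/s.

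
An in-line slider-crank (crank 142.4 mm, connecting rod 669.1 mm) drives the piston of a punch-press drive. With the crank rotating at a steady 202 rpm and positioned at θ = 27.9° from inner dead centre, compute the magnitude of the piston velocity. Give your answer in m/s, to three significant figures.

1.68

ω = 2π·202/60 = 21.15 rad/s
For an in-line slider-crank, x = r cosθ + √(L² − r² sin²θ), so v = −rω sinθ·[1 + r cosθ/√(L² − r² sin²θ)].
With r = 0.1424 m, L = 0.6691 m, θ = 27.9°: √(L² − r² sin²θ) = 0.66577 m.
v = −0.1424·21.15·0.46793·[1 + 0.1424·0.88377/0.66577] = -1.676 m/s.
|v| = 1.676 m/s.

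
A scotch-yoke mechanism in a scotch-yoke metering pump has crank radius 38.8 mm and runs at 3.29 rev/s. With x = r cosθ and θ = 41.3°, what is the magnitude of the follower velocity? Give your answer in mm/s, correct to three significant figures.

ω = 20.67 rad/s (from 3.29 rev/s).
x = r cosθ ⇒ ẋ = −rω sinθ.
|v| = rω|sinθ| = 0.0388·20.67·|sin 41.3°| = 0.52936 m/s = 529.36 mm/s.

529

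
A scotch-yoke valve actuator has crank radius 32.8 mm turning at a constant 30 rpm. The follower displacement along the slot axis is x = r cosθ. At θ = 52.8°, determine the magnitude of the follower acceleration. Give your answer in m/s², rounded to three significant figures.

ω = 3.142 rad/s (from 30 rpm).
x = r cosθ ⇒ ẍ = −rω² cosθ (ω constant).
|a| = rω²|cosθ| = 0.0328·(3.142)²·|cos 52.8°| = 0.19572 m/s².

0.196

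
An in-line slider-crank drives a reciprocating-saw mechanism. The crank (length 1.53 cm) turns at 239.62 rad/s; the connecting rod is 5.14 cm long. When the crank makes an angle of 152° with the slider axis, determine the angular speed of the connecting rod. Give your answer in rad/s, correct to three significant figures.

63.6

ω = 239.6 rad/s
The rod makes angle φ with the slider axis where L sinφ = r sinθ; differentiating, L cosφ·φ̇ = r ω cosθ.
L cosφ = √(L² − r² sin²θ) = 0.050896 m.
|ω_rod| = r ω |cosθ| / √(L² − r² sin²θ) = 0.0153·239.6·0.88295/0.050896 = 63.602 rad/s.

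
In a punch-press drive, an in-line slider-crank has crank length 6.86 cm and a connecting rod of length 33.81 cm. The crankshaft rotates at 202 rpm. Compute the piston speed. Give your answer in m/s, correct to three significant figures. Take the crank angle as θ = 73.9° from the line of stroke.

ω = 2π·202/60 = 21.15 rad/s
For an in-line slider-crank, x = r cosθ + √(L² − r² sin²θ), so v = −rω sinθ·[1 + r cosθ/√(L² − r² sin²θ)].
With r = 0.0686 m, L = 0.3381 m, θ = 73.9°: √(L² − r² sin²θ) = 0.33161 m.
v = −0.0686·21.15·0.96078·[1 + 0.0686·0.27731/0.33161] = -1.4742 m/s.
|v| = 1.4742 m/s.

1.47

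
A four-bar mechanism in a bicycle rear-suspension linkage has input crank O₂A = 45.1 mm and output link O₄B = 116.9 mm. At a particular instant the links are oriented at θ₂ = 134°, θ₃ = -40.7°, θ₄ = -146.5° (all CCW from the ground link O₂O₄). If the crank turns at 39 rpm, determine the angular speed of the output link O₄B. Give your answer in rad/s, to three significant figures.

0.151

ω₂ = 4.084 rad/s (from 39 rpm).
Differentiating the loop-closure r₂e^{iθ₂}+r₃e^{iθ₃}=r₁+r₄e^{iθ₄} gives r₂ω₂e^{iθ₂}+r₃ω₃e^{iθ₃}=r₄ω₄e^{iθ₄}.
Eliminating the other unknown: ω₄ = r₂ω₂ sin(θ₂−θ₃) / [r₄ sin(θ₄−θ₃)].
Numerator sine = +0.09237; denominator sine = -0.96222.
Result = 0.0451·4.084·(+0.09237) / (0.1169·(-0.96222)) = -0.15126 rad/s; magnitude 0.15126 rad/s.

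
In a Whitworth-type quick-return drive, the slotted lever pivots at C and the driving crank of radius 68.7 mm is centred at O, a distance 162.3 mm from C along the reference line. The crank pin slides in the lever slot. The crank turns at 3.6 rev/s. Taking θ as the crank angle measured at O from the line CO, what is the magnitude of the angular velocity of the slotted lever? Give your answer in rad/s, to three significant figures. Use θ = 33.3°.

ω = 22.62 rad/s (from 3.6 rev/s).
Crank pin A relative to C: A = (d + r cosθ, r sinθ); lever angle φ = atan2(r sinθ, d + r cosθ).
Differentiating tanφ: φ̇ = rω(d cosθ + r)/(d² + r² + 2dr cosθ).
d² + r² + 2dr cosθ = |CA|² = 0.0496995 m²;  d cosθ + r = +0.20435 m.
|ω_lever| = |0.0687·22.62·+0.20435| / 0.0496995 = 6.3895 rad/s.

6.39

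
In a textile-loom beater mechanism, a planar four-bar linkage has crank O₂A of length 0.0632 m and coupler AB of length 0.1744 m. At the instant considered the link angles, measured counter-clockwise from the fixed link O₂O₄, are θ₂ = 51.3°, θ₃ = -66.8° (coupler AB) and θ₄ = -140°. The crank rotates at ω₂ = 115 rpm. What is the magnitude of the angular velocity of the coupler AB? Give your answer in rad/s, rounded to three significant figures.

ω₂ = 12.04 rad/s (from 115 rpm).
Differentiating the loop-closure r₂e^{iθ₂}+r₃e^{iθ₃}=r₁+r₄e^{iθ₄} gives r₂ω₂e^{iθ₂}+r₃ω₃e^{iθ₃}=r₄ω₄e^{iθ₄}.
Eliminating the other unknown: ω₃ = r₂ω₂ sin(θ₄−θ₂) / [r₃ sin(θ₃−θ₄)].
Numerator sine = +0.19595; denominator sine = +0.95732.
Result = 0.0632·12.04·(+0.19595) / (0.1744·(+0.95732)) = +0.89326 rad/s; magnitude 0.89326 rad/s.

0.893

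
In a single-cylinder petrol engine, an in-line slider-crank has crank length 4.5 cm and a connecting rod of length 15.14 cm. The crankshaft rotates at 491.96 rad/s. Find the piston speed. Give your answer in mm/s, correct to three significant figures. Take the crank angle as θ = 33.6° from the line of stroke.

ω = 492 rad/s
For an in-line slider-crank, x = r cosθ + √(L² − r² sin²θ), so v = −rω sinθ·[1 + r cosθ/√(L² − r² sin²θ)].
With r = 0.045 m, L = 0.1514 m, θ = 33.6°: √(L² − r² sin²θ) = 0.14934 m.
v = −0.045·492·0.55339·[1 + 0.045·0.83292/0.14934] = -15.326 m/s.
|v| = 15.326 m/s = 15326 mm/s.

15300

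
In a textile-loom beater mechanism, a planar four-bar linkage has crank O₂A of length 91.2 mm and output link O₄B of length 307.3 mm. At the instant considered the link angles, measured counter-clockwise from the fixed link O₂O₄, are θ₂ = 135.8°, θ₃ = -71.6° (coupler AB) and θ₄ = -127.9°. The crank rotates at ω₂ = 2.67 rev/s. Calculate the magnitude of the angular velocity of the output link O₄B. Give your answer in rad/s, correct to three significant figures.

2.75

ω₂ = 16.78 rad/s (from 2.67 rev/s).
Differentiating the loop-closure r₂e^{iθ₂}+r₃e^{iθ₃}=r₁+r₄e^{iθ₄} gives r₂ω₂e^{iθ₂}+r₃ω₃e^{iθ₃}=r₄ω₄e^{iθ₄}.
Eliminating the other unknown: ω₄ = r₂ω₂ sin(θ₂−θ₃) / [r₄ sin(θ₄−θ₃)].
Numerator sine = -0.46020; denominator sine = -0.83195.
Result = 0.0912·16.78·(-0.46020) / (0.3073·(-0.83195)) = +2.754 rad/s; magnitude 2.754 rad/s.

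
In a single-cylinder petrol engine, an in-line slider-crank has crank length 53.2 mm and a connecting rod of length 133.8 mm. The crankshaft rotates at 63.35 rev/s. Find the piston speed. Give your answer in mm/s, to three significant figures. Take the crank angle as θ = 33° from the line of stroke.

ω = 2π·63.4 = 398 rad/s
For an in-line slider-crank, x = r cosθ + √(L² − r² sin²θ), so v = −rω sinθ·[1 + r cosθ/√(L² − r² sin²θ)].
With r = 0.0532 m, L = 0.1338 m, θ = 33°: √(L² − r² sin²θ) = 0.13063 m.
v = −0.0532·398·0.54464·[1 + 0.0532·0.83867/0.13063] = -15.472 m/s.
|v| = 15.472 m/s = 15472 mm/s.

15500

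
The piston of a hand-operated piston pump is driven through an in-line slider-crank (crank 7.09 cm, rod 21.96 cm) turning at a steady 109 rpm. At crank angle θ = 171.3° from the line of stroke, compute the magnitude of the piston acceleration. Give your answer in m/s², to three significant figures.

6.27

ω = 2π·109/60 = 11.41 rad/s
x(θ) = r cosθ + √(L² − r² sin²θ); with ω constant, a = ω²·d²x/dθ².
d²x/dθ² = −r cosθ − r²(cos2θ)/√u − r⁴ sin²2θ/(4u^{3/2}),  u = L² − r² sin²θ = 0.0481091 m².
Substituting r = 0.0709 m, L = 0.2196 m, θ = 171.3°: d²x/dθ² = +0.048161 m.
a = ω²·d²x/dθ² = (11.41)²·(+0.048161) = +6.2749 m/s²;  |a| = 6.2749 m/s².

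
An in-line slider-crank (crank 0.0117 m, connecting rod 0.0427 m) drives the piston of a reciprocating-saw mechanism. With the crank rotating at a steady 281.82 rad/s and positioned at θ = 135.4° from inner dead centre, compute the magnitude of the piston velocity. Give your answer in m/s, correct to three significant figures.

ω = 281.8 rad/s
For an in-line slider-crank, x = r cosθ + √(L² − r² sin²θ), so v = −rω sinθ·[1 + r cosθ/√(L² − r² sin²θ)].
With r = 0.0117 m, L = 0.0427 m, θ = 135.4°: √(L² − r² sin²θ) = 0.041902 m.
v = −0.0117·281.8·0.70215·[1 + 0.0117·-0.71203/0.041902] = -1.8549 m/s.
|v| = 1.8549 m/s.

1.85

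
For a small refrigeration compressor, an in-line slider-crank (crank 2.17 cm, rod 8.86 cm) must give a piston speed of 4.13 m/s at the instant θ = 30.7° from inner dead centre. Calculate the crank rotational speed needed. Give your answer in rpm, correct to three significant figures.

For an in-line slider-crank, |v_piston| = rω|sinθ|·[1 + r cosθ/√(L² − r² sin²θ)].
With r = 0.0217 m, L = 0.0886 m, θ = 30.7°: the bracketed kinematic factor |dx/dθ| = 0.01343 m.
ω = v/|dx/dθ| = 4.13/0.01343 = 307.51 rad/s.
N = 60ω/(2π) = 2936.5 rpm.

2940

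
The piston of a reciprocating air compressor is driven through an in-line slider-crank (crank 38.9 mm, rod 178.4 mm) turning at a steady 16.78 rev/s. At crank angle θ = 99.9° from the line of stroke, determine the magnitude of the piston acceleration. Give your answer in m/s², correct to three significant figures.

165

ω = 2π·16.8 = 105.4 rad/s
x(θ) = r cosθ + √(L² − r² sin²θ); with ω constant, a = ω²·d²x/dθ².
d²x/dθ² = −r cosθ − r²(cos2θ)/√u − r⁴ sin²2θ/(4u^{3/2}),  u = L² − r² sin²θ = 0.0303581 m².
Substituting r = 0.0389 m, L = 0.1784 m, θ = 99.9°: d²x/dθ² = +0.014847 m.
a = ω²·d²x/dθ² = (105.4)²·(+0.014847) = +165.04 m/s²;  |a| = 165.04 m/s².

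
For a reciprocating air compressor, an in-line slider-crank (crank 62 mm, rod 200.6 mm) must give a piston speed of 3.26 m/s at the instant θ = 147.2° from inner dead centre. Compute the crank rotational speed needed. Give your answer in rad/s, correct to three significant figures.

132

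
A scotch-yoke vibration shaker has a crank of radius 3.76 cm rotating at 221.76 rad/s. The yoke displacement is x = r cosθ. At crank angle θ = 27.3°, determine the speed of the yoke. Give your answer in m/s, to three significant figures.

ω = 221.8 rad/s
x = r cosθ ⇒ ẋ = −rω sinθ.
|v| = rω|sinθ| = 0.0376·221.8·|sin 27.3°| = 3.8243 m/s.

3.82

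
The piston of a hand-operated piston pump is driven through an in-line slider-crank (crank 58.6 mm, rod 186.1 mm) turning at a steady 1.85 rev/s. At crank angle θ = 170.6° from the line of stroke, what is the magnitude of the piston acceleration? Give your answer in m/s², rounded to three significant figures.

ω = 2π·1.85 = 11.62 rad/s
x(θ) = r cosθ + √(L² − r² sin²θ); with ω constant, a = ω²·d²x/dθ².
d²x/dθ² = −r cosθ − r²(cos2θ)/√u − r⁴ sin²2θ/(4u^{3/2}),  u = L² − r² sin²θ = 0.0345416 m².
Substituting r = 0.0586 m, L = 0.1861 m, θ = 170.6°: d²x/dθ² = +0.040275 m.
a = ω²·d²x/dθ² = (11.62)²·(+0.040275) = +5.4417 m/s²;  |a| = 5.4417 m/s².

5.44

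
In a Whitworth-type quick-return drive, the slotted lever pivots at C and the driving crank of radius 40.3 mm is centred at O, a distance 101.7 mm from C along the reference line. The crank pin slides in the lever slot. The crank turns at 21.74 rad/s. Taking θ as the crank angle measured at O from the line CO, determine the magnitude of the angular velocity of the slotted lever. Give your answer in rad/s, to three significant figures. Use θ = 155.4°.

ω = 21.74 rad/s
Crank pin A relative to C: A = (d + r cosθ, r sinθ); lever angle φ = atan2(r sinθ, d + r cosθ).
Differentiating tanφ: φ̇ = rω(d cosθ + r)/(d² + r² + 2dr cosθ).
d² + r² + 2dr cosθ = |CA|² = 0.00451395 m²;  d cosθ + r = -0.052169 m.
|ω_lever| = |0.0403·21.74·-0.052169| / 0.00451395 = 10.126 rad/s.

10.1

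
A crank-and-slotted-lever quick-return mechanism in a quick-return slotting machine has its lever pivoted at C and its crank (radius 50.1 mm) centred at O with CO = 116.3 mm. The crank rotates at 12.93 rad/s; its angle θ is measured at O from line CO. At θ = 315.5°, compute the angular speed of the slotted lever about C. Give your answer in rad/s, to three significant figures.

ω = 12.93 rad/s
Crank pin A relative to C: A = (d + r cosθ, r sinθ); lever angle φ = atan2(r sinθ, d + r cosθ).
Differentiating tanφ: φ̇ = rω(d cosθ + r)/(d² + r² + 2dr cosθ).
d² + r² + 2dr cosθ = |CA|² = 0.0243474 m²;  d cosθ + r = +0.13305 m.
|ω_lever| = |0.0501·12.93·+0.13305| / 0.0243474 = 3.54 rad/s.

3.54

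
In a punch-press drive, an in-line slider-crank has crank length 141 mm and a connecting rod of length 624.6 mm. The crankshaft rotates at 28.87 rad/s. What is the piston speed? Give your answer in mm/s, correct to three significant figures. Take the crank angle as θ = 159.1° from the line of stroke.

1140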